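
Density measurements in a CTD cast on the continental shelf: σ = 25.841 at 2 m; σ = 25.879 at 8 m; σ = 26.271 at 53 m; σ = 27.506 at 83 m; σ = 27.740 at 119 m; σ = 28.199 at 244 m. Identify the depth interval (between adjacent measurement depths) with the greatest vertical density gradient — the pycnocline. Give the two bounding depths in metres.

53–83 m

Compute the density gradient over each adjacent pair:
  2–8 m: Δρ/Δz = 0.038/6 = 6.3 × 10⁻³ kg m⁻⁴
  8–53 m: Δρ/Δz = 0.392/45 = 8.7 × 10⁻³ kg m⁻⁴
  53–83 m: Δρ/Δz = 1.235/30 = 0.041 kg m⁻⁴
  83–119 m: Δρ/Δz = 0.234/36 = 6.5 × 10⁻³ kg m⁻⁴
  119–244 m: Δρ/Δz = 0.459/125 = 3.7 × 10⁻³ kg m⁻⁴
The largest gradient is in the 53–83 m interval — the pycnocline.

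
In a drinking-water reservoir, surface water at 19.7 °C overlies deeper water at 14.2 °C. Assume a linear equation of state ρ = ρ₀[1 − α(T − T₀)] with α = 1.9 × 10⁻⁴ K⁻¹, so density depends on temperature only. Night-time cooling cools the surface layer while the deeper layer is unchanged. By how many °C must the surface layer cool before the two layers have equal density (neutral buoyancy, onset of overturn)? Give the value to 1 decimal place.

With temperature the only control, equal density requires T_surf′ = T_deep.
T_surf′ = 14.2 °C.
Cooling required: 19.7 − 14.2 = 5.5 °C.

5.5 °C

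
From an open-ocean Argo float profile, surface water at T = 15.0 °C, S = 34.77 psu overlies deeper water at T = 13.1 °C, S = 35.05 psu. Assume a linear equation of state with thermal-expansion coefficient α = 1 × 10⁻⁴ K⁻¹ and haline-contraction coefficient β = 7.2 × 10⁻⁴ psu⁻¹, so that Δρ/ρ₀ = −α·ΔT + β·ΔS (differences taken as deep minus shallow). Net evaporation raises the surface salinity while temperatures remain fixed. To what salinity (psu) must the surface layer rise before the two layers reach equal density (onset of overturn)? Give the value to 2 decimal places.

Neutral buoyancy requires −α(T_deep − T_surf) + β(S_deep − S_surf′) = 0.
S_surf′ = S_deep − (α/β)·ΔT = 35.05 − (1 × 10⁻⁴/7.2 × 10⁻⁴)·(-1.9) = 35.3139 psu.
Increase required: 35.3139 − 34.77 = 0.5439 psu.

35.31 psu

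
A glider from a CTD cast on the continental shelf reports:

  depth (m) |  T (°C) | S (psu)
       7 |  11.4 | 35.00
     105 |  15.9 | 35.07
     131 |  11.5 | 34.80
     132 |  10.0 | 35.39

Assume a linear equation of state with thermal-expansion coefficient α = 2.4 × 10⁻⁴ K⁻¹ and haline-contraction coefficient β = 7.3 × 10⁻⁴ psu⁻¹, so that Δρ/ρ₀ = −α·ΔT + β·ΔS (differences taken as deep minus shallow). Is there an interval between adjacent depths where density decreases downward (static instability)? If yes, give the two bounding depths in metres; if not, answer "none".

Evaluate Δρ/ρ₀ = −αΔT + βΔS across each adjacent pair:
  7–105 m: −αΔT+βΔS = −(2.4 × 10⁻⁴)(+4.5)+(7.3 × 10⁻⁴)(+0.07) = -1.0 × 10⁻³ → UNSTABLE
  105–131 m: −αΔT+βΔS = −(2.4 × 10⁻⁴)(-4.4)+(7.3 × 10⁻⁴)(-0.27) = 8.6 × 10⁻⁴ → stable
  131–132 m: −αΔT+βΔS = −(2.4 × 10⁻⁴)(-1.5)+(7.3 × 10⁻⁴)(+0.59) = 7.9 × 10⁻⁴ → stable
The 7–105 m interval has Δρ < 0: lighter water underlies denser water.

7–105 m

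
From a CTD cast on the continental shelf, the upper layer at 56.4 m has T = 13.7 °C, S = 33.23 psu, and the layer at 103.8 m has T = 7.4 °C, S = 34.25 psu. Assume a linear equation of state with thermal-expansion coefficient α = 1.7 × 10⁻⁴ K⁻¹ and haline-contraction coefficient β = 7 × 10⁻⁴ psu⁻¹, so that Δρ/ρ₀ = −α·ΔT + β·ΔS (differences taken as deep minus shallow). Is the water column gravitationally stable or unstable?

stable

ΔT = 7.4 − 13.7 = -6.3 K and ΔS = 34.25 − 33.23 = +1.02 psu (deep − shallow).
−αΔT = 1.071 × 10⁻³; βΔS = 7.14 × 10⁻⁴; sum Δρ/ρ₀ = 1.785 × 10⁻³.
Δρ/ρ₀ > 0, so Δρ > 0: deeper water is denser → statically stable.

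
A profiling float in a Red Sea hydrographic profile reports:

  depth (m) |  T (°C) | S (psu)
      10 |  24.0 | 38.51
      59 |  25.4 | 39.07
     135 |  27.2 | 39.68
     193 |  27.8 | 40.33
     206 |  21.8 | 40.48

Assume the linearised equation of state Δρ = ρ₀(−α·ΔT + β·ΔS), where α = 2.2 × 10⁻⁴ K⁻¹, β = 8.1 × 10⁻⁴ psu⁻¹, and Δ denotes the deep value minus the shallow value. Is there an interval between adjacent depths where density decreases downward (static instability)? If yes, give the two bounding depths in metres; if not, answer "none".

none

Evaluate Δρ/ρ₀ = −αΔT + βΔS across each adjacent pair:
  10–59 m: −αΔT+βΔS = −(2.2 × 10⁻⁴)(+1.4)+(8.1 × 10⁻⁴)(+0.56) = 1.5 × 10⁻⁴ → stable
  59–135 m: −αΔT+βΔS = −(2.2 × 10⁻⁴)(+1.8)+(8.1 × 10⁻⁴)(+0.61) = 9.8 × 10⁻⁵ → stable
  135–193 m: −αΔT+βΔS = −(2.2 × 10⁻⁴)(+0.6)+(8.1 × 10⁻⁴)(+0.65) = 3.9 × 10⁻⁴ → stable
  193–206 m: −αΔT+βΔS = −(2.2 × 10⁻⁴)(-6.0)+(8.1 × 10⁻⁴)(+0.15) = 1.4 × 10⁻³ → stable
Every interval has Δρ > 0: the column is stably stratified throughout.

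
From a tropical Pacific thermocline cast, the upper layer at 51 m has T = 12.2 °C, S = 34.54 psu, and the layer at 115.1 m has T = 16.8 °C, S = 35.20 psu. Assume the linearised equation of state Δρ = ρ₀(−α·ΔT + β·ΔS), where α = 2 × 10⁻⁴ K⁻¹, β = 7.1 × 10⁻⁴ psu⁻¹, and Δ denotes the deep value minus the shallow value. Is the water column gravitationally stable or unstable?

ΔT = 16.8 − 12.2 = +4.6 K and ΔS = 35.20 − 34.54 = +0.66 psu (deep − shallow).
−αΔT = -9.20 × 10⁻⁴; βΔS = 4.686 × 10⁻⁴; sum Δρ/ρ₀ = -4.514 × 10⁻⁴.
Δρ/ρ₀ < 0, so Δρ < 0: deeper water is lighter → statically unstable; the column would overturn.

unstable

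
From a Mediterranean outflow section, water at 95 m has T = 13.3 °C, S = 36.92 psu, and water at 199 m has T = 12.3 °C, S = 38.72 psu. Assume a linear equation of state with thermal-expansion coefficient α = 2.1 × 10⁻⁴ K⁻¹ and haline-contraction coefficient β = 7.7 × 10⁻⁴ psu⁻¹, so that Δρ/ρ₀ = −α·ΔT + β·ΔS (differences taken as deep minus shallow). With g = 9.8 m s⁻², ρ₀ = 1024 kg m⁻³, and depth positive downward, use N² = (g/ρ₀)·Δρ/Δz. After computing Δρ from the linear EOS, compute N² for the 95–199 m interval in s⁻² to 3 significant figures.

ΔT = -1.0 K, ΔS = +1.80 psu (deep − shallow).
Δρ/ρ₀ = −αΔT + βΔS = 2.10 × 10⁻⁴ + 1.386 × 10⁻³ = 1.596 × 10⁻³, so Δρ ≈ 1.634 kg m⁻³.
N² = (g/ρ₀)·Δρ/Δz = g·(Δρ/ρ₀)/Δz = 9.8 × 1.596 × 10⁻³ / 104 = 1.5039 × 10⁻⁴ s⁻² ≈ 1.50 × 10⁻⁴ s⁻².

1.50 × 10⁻⁴ s⁻²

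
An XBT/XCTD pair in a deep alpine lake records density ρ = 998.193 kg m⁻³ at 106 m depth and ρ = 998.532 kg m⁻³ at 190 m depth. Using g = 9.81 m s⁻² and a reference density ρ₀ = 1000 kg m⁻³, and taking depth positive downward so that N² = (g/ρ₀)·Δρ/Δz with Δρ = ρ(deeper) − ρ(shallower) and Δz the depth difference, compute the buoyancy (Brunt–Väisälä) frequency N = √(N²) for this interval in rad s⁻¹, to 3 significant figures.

6.29 × 10⁻³ rad s⁻¹

Δρ = 998.532 − 998.193 = 0.339 kg m⁻³ over Δz = 190 − 106 = 84 m.
N² = (9.81/1000) × (0.339/84) = 3.9590 × 10⁻⁵ s⁻².
N = √(3.9590 × 10⁻⁵) = 6.2921 × 10⁻³ rad s⁻¹ ≈ 6.29 × 10⁻³ rad s⁻¹.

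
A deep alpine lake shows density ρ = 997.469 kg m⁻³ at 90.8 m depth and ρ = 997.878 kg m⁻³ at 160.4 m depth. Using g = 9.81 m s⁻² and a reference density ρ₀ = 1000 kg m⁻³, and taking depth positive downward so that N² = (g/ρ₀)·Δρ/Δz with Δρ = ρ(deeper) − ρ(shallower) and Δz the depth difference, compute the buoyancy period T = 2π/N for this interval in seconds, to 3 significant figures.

828 s

Δρ = 997.878 − 997.469 = 0.409 kg m⁻³ over Δz = 160.4 − 90.8 = 69.6 m.
N² = (9.81/1000) × (0.409/69.6) = 5.7648 × 10⁻⁵ s⁻².
N = √(5.7648 × 10⁻⁵) = 7.5926 × 10⁻³ rad s⁻¹, so T = 2π/N = 827.54 s ≈ 828 s.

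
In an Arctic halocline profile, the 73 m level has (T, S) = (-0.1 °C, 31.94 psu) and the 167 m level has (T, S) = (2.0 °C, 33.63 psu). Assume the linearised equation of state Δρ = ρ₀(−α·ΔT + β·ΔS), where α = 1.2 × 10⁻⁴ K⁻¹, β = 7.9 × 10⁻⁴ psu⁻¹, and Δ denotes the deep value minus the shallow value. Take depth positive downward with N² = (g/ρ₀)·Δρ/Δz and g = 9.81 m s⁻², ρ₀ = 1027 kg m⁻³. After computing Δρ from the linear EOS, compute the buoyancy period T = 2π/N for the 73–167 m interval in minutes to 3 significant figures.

9.85 min

ΔT = +2.1 K, ΔS = +1.69 psu (deep − shallow).
Δρ/ρ₀ = −αΔT + βΔS = -2.52 × 10⁻⁴ + 1.3351 × 10⁻³ = 1.0831 × 10⁻³, so Δρ ≈ 1.112 kg m⁻³.
N² = (g/ρ₀)·Δρ/Δz = g·(Δρ/ρ₀)/Δz = 9.81 × 1.0831 × 10⁻³ / 94 = 1.1303 × 10⁻⁴ s⁻².
N = √(1.1303 × 10⁻⁴) = 0.010632 rad s⁻¹ → T = 2π/N = 590.97 s = 9.8495 min ≈ 9.85 min.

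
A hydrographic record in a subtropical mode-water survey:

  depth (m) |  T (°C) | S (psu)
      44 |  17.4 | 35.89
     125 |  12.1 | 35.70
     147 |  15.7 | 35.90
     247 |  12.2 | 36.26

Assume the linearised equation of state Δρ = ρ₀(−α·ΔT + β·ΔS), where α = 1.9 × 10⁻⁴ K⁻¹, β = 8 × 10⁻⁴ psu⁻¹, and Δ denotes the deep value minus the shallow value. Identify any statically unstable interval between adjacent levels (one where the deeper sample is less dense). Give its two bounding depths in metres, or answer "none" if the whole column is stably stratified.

Evaluate Δρ/ρ₀ = −αΔT + βΔS across each adjacent pair:
  44–125 m: −αΔT+βΔS = −(1.9 × 10⁻⁴)(-5.3)+(8 × 10⁻⁴)(-0.19) = 8.6 × 10⁻⁴ → stable
  125–147 m: −αΔT+βΔS = −(1.9 × 10⁻⁴)(+3.6)+(8 × 10⁻⁴)(+0.20) = -5.2 × 10⁻⁴ → UNSTABLE
  147–247 m: −αΔT+βΔS = −(1.9 × 10⁻⁴)(-3.5)+(8 × 10⁻⁴)(+0.36) = 9.5 × 10⁻⁴ → stable
The 125–147 m interval has Δρ < 0: lighter water underlies denser water.

125–147 m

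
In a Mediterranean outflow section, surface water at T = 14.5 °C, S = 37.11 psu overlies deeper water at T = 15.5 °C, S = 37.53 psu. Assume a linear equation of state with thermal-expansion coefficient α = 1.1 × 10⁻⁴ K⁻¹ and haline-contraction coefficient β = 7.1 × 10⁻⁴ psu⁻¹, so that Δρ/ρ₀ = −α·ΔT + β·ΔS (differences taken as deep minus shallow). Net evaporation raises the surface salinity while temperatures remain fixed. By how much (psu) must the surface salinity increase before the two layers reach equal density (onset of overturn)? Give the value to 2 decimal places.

0.27 psu

Neutral buoyancy requires −α(T_deep − T_surf) + β(S_deep − S_surf′) = 0.
S_surf′ = S_deep − (α/β)·ΔT = 37.53 − (1.1 × 10⁻⁴/7.1 × 10⁻⁴)·(+1.0) = 37.3751 psu.
Increase required: 37.3751 − 37.11 = 0.2651 psu.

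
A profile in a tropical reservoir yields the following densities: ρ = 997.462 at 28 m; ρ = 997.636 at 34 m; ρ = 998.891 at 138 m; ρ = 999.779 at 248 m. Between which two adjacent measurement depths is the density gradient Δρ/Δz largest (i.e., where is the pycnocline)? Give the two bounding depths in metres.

28–34 m

Compute the density gradient over each adjacent pair:
  28–34 m: Δρ/Δz = 0.174/6 = 0.029 kg m⁻⁴
  34–138 m: Δρ/Δz = 1.255/104 = 0.012 kg m⁻⁴
  138–248 m: Δρ/Δz = 0.888/110 = 8.1 × 10⁻³ kg m⁻⁴
The largest gradient is in the 28–34 m interval — the pycnocline.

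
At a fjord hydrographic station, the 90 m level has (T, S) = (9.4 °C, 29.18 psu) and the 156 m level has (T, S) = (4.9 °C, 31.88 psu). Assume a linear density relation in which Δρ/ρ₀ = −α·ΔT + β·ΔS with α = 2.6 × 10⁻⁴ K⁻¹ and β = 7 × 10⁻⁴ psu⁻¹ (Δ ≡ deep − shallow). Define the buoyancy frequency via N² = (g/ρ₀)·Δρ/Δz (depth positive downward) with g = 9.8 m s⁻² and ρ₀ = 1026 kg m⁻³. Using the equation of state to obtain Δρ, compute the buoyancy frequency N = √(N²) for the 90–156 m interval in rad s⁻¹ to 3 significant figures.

ΔT = -4.5 K, ΔS = +2.70 psu (deep − shallow).
Δρ/ρ₀ = −αΔT + βΔS = 1.17 × 10⁻³ + 1.89 × 10⁻³ = 3.06 × 10⁻³, so Δρ ≈ 3.140 kg m⁻³.
N² = (g/ρ₀)·Δρ/Δz = g·(Δρ/ρ₀)/Δz = 9.8 × 3.06 × 10⁻³ / 66 = 4.5436 × 10⁻⁴ s⁻².
N = √(4.5436 × 10⁻⁴) = 0.021316 rad s⁻¹ ≈ 0.0213 rad s⁻¹.

0.0213 rad s⁻¹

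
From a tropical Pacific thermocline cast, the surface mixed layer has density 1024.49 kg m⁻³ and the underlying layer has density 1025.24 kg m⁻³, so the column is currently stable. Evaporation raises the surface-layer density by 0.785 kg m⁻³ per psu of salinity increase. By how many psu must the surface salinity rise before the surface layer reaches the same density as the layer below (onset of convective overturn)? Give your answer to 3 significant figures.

0.955 psu

Density deficit of the surface layer: 1025.24 − 1024.49 = 0.75 kg m⁻³.
Required change = 0.75 / 0.785 = 0.955 psu.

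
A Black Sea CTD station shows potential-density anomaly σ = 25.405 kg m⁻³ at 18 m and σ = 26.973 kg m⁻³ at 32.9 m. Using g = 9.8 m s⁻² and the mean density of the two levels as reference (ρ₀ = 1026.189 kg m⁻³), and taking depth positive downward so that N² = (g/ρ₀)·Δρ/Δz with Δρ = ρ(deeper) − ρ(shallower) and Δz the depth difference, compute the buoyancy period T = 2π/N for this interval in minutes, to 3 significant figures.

Δρ = 1026.973 − 1025.405 = 1.568 kg m⁻³ over Δz = 32.9 − 18 = 14.9 m.
N² = (9.8/1026.189) × (1.568/14.9) = 1.0050 × 10⁻³ s⁻².
N = √(1.0050 × 10⁻³) = 0.031702 rad s⁻¹, so T = 2π/N = 198.20 s = 3.3033 min ≈ 3.30 min.
Since Δρ > 0 the layer is stably stratified.

3.30 min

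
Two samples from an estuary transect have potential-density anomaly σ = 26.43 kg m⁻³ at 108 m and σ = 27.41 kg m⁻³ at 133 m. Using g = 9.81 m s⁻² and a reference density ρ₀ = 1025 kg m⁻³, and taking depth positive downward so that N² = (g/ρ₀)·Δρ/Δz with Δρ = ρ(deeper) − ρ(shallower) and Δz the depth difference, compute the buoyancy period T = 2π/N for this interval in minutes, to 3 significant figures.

Δρ = 1027.41 − 1026.43 = 0.98 kg m⁻³ over Δz = 133 − 108 = 25 m.
N² = (9.81/1025) × (0.98/25) = 3.7517 × 10⁻⁴ s⁻².
N = √(3.7517 × 10⁻⁴) = 0.019369 rad s⁻¹, so T = 2π/N = 324.39 s = 5.4065 min ≈ 5.41 min.
N² > 0, so the interval is statically stable.

5.41 min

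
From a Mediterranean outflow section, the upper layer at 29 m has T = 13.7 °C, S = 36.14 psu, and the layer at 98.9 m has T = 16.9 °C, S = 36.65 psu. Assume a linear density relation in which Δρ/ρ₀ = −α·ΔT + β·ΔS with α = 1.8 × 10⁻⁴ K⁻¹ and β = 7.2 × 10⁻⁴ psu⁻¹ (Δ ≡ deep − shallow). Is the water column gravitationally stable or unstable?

unstable

ΔT = 16.9 − 13.7 = +3.2 K and ΔS = 36.65 − 36.14 = +0.51 psu (deep − shallow).
−αΔT = -5.76 × 10⁻⁴; βΔS = 3.672 × 10⁻⁴; sum Δρ/ρ₀ = -2.088 × 10⁻⁴.
Δρ/ρ₀ < 0, so Δρ < 0: deeper water is lighter → statically unstable; the column would overturn.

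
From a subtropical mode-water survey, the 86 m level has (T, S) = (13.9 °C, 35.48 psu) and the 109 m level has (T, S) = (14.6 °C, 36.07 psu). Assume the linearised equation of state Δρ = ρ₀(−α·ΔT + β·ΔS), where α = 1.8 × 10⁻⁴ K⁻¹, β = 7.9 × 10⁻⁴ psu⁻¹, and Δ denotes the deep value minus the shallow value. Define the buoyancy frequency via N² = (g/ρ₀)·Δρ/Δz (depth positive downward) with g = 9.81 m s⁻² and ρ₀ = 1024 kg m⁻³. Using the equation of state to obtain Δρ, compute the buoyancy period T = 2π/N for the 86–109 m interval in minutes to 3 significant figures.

ΔT = +0.7 K, ΔS = +0.59 psu (deep − shallow).
Δρ/ρ₀ = −αΔT + βΔS = -1.26 × 10⁻⁴ + 4.661 × 10⁻⁴ = 3.401 × 10⁻⁴, so Δρ ≈ 0.3483 kg m⁻³.
N² = (g/ρ₀)·Δρ/Δz = g·(Δρ/ρ₀)/Δz = 9.81 × 3.401 × 10⁻⁴ / 23 = 1.4506 × 10⁻⁴ s⁻².
N = √(1.4506 × 10⁻⁴) = 0.012044 rad s⁻¹ → T = 2π/N = 521.69 s = 8.6948 min ≈ 8.69 min.

8.69 min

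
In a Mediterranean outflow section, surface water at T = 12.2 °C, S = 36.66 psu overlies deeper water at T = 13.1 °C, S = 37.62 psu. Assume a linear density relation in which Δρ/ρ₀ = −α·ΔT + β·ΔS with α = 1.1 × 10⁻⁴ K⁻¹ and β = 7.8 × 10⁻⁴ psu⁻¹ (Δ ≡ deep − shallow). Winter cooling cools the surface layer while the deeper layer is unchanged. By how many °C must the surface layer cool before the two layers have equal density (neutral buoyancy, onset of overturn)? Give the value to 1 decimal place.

Neutral buoyancy requires Δρ = 0, i.e. −α(T_deep − T_surf′) + β(S_deep − S_surf) = 0.
T_surf′ = T_deep − (β/α)·ΔS = 13.1 − (7.8 × 10⁻⁴/1.1 × 10⁻⁴)·(+0.96) = 6.293 °C.
Cooling required: 12.2 − (6.293) = 5.907 °C.

5.9 °C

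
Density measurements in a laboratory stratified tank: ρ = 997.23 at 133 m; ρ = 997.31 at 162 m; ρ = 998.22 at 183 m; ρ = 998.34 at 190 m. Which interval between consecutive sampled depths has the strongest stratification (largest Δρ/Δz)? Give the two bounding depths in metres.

162–183 m

Compute the density gradient over each adjacent pair:
  133–162 m: Δρ/Δz = 0.08/29 = 2.8 × 10⁻³ kg m⁻⁴
  162–183 m: Δρ/Δz = 0.91/21 = 0.043 kg m⁻⁴
  183–190 m: Δρ/Δz = 0.12/7 = 0.017 kg m⁻⁴
The largest gradient is in the 162–183 m interval — the pycnocline.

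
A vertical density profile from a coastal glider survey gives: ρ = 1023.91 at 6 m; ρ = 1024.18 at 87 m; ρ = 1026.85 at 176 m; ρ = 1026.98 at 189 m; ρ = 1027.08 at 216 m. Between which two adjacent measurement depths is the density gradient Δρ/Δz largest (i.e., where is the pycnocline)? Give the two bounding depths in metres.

87–176 m

Compute the density gradient over each adjacent pair:
  6–87 m: Δρ/Δz = 0.27/81 = 3.3 × 10⁻³ kg m⁻⁴
  87–176 m: Δρ/Δz = 2.67/89 = 0.030 kg m⁻⁴
  176–189 m: Δρ/Δz = 0.13/13 = 0.010 kg m⁻⁴
  189–216 m: Δρ/Δz = 0.10/27 = 3.7 × 10⁻³ kg m⁻⁴
The largest gradient is in the 87–176 m interval — the pycnocline.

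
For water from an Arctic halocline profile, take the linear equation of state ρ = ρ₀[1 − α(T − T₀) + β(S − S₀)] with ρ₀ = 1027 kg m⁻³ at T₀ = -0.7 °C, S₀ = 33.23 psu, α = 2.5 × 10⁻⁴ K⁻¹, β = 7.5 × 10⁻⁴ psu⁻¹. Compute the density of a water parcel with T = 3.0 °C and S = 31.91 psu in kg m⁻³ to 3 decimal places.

1025.033 kg m⁻³

T − T₀ = +3.7 K, S − S₀ = -1.32 psu.
Bracket = 1 − α·(+3.7) + β·(-1.32) = 1 + (-1.915 × 10⁻³) = 0.9980850.
ρ = 1027 × 0.9980850 = 1025.033 kg m⁻³.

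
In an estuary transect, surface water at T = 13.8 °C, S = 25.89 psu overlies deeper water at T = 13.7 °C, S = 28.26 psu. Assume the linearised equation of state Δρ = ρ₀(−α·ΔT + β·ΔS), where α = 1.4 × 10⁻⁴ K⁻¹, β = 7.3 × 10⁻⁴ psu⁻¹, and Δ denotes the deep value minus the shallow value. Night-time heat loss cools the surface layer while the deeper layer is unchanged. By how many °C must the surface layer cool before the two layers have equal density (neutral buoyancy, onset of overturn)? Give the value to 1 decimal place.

12.5 °C

Neutral buoyancy requires Δρ = 0, i.e. −α(T_deep − T_surf′) + β(S_deep − S_surf) = 0.
T_surf′ = T_deep − (β/α)·ΔS = 13.7 − (7.3 × 10⁻⁴/1.4 × 10⁻⁴)·(+2.37) = 1.342 °C.
Cooling required: 13.8 − (1.342) = 12.458 °C.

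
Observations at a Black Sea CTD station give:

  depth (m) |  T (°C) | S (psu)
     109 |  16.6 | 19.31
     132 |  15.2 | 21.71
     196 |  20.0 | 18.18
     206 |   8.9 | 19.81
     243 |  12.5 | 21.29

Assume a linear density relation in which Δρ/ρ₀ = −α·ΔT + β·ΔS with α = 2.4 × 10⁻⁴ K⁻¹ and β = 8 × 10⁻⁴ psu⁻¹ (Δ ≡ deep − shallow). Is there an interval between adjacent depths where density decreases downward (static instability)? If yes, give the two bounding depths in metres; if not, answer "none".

Evaluate Δρ/ρ₀ = −αΔT + βΔS across each adjacent pair:
  109–132 m: −αΔT+βΔS = −(2.4 × 10⁻⁴)(-1.4)+(8 × 10⁻⁴)(+2.40) = 2.3 × 10⁻³ → stable
  132–196 m: −αΔT+βΔS = −(2.4 × 10⁻⁴)(+4.8)+(8 × 10⁻⁴)(-3.53) = -4.0 × 10⁻³ → UNSTABLE
  196–206 m: −αΔT+βΔS = −(2.4 × 10⁻⁴)(-11.1)+(8 × 10⁻⁴)(+1.63) = 4.0 × 10⁻³ → stable
  206–243 m: −αΔT+βΔS = −(2.4 × 10⁻⁴)(+3.6)+(8 × 10⁻⁴)(+1.48) = 3.2 × 10⁻⁴ → stable
The 132–196 m interval has Δρ < 0: lighter water underlies denser water.

132–196 m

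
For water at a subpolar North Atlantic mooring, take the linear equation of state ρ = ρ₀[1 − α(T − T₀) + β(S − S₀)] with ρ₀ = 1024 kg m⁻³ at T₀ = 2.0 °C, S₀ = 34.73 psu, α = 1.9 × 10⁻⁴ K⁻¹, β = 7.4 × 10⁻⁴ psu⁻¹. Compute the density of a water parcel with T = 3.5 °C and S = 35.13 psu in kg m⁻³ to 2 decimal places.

T − T₀ = +1.5 K, S − S₀ = +0.40 psu.
Bracket = 1 − α·(+1.5) + β·(+0.40) = 1 + (1.10 × 10⁻⁵) = 1.0000110.
ρ = 1024 × 1.0000110 = 1024.01 kg m⁻³.

1024.01 kg m⁻³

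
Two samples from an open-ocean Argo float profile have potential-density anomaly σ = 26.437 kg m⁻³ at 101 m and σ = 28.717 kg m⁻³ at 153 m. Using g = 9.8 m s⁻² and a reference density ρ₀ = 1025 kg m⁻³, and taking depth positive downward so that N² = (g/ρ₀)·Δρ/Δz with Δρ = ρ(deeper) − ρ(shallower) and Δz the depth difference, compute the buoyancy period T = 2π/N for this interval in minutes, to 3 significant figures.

5.11 min

Δρ = 1028.717 − 1026.437 = 2.280 kg m⁻³ over Δz = 153 − 101 = 52 m.
N² = (9.8/1025) × (2.280/52) = 4.1921 × 10⁻⁴ s⁻².
N = √(4.1921 × 10⁻⁴) = 0.020475 rad s⁻¹, so T = 2π/N = 306.87 s = 5.1145 min ≈ 5.11 min.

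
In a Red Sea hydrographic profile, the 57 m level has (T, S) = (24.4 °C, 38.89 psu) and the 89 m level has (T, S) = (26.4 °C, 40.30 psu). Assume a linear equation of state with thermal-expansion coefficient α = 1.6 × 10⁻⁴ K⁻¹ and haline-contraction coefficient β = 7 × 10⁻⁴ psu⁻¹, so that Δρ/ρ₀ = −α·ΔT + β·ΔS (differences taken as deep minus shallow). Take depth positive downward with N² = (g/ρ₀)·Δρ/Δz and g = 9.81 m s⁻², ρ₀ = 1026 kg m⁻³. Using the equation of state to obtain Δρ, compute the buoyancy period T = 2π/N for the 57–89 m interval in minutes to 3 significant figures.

ΔT = +2.0 K, ΔS = +1.41 psu (deep − shallow).
Δρ/ρ₀ = −αΔT + βΔS = -3.20 × 10⁻⁴ + 9.87 × 10⁻⁴ = 6.67 × 10⁻⁴, so Δρ ≈ 0.6843 kg m⁻³.
N² = (g/ρ₀)·Δρ/Δz = g·(Δρ/ρ₀)/Δz = 9.81 × 6.67 × 10⁻⁴ / 32 = 2.0448 × 10⁻⁴ s⁻².
N = √(2.0448 × 10⁻⁴) = 0.014300 rad s⁻¹ → T = 2π/N = 439.38 s = 7.3230 min ≈ 7.32 min.

7.32 min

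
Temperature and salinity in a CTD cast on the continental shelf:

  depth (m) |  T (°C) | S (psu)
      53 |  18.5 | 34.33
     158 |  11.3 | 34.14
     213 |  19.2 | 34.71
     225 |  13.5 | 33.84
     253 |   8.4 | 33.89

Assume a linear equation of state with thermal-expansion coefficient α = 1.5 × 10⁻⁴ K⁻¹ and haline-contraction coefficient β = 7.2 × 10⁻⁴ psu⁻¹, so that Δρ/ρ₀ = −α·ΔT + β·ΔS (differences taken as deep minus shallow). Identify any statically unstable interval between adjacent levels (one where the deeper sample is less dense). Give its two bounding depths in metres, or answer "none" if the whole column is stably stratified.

158–213 m

Evaluate Δρ/ρ₀ = −αΔT + βΔS across each adjacent pair:
  53–158 m: −αΔT+βΔS = −(1.5 × 10⁻⁴)(-7.2)+(7.2 × 10⁻⁴)(-0.19) = 9.4 × 10⁻⁴ → stable
  158–213 m: −αΔT+βΔS = −(1.5 × 10⁻⁴)(+7.9)+(7.2 × 10⁻⁴)(+0.57) = -7.7 × 10⁻⁴ → UNSTABLE
  213–225 m: −αΔT+βΔS = −(1.5 × 10⁻⁴)(-5.7)+(7.2 × 10⁻⁴)(-0.87) = 2.3 × 10⁻⁴ → stable
  225–253 m: −αΔT+βΔS = −(1.5 × 10⁻⁴)(-5.1)+(7.2 × 10⁻⁴)(+0.05) = 8.0 × 10⁻⁴ → stable
The 158–213 m interval has Δρ < 0: lighter water underlies denser water.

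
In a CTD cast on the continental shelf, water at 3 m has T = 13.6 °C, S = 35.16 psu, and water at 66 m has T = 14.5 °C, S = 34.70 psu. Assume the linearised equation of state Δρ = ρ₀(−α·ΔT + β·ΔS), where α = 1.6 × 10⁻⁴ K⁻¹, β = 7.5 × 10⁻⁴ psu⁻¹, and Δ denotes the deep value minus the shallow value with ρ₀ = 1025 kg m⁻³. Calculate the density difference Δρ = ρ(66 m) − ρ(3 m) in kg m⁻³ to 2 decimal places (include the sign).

-0.50 kg m⁻³

ΔT = +0.9 K, ΔS = -0.46 psu (deep − shallow).
Δρ/ρ₀ = −(1.6 × 10⁻⁴)(+0.9) + (7.5 × 10⁻⁴)(-0.46) = -4.89 × 10⁻⁴.
Δρ = 1025 × (-4.89 × 10⁻⁴) = -0.50 kg m⁻³.
Negative Δρ: lighter below, statically unstable.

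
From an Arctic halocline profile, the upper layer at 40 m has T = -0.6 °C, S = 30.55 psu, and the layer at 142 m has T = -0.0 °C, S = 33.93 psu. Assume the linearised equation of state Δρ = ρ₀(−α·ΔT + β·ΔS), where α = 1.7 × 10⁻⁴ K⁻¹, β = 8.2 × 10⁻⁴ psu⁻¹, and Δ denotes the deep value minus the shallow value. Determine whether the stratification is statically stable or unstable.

ΔT = -0.0 − -0.6 = +0.6 K and ΔS = 33.93 − 30.55 = +3.38 psu (deep − shallow).
−αΔT = -1.02 × 10⁻⁴; βΔS = 2.7716 × 10⁻³; sum Δρ/ρ₀ = 2.6696 × 10⁻³.
Δρ/ρ₀ > 0, so Δρ > 0: deeper water is denser → statically stable.

stable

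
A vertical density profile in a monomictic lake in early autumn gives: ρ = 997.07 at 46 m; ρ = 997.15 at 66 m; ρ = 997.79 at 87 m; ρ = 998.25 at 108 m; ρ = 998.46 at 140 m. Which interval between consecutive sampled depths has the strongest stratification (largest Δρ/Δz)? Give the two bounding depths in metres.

66–87 m

Compute the density gradient over each adjacent pair:
  46–66 m: Δρ/Δz = 0.08/20 = 4.0 × 10⁻³ kg m⁻⁴
  66–87 m: Δρ/Δz = 0.64/21 = 0.030 kg m⁻⁴
  87–108 m: Δρ/Δz = 0.46/21 = 0.022 kg m⁻⁴
  108–140 m: Δρ/Δz = 0.21/32 = 6.6 × 10⁻³ kg m⁻⁴
The largest gradient is in the 66–87 m interval — the pycnocline.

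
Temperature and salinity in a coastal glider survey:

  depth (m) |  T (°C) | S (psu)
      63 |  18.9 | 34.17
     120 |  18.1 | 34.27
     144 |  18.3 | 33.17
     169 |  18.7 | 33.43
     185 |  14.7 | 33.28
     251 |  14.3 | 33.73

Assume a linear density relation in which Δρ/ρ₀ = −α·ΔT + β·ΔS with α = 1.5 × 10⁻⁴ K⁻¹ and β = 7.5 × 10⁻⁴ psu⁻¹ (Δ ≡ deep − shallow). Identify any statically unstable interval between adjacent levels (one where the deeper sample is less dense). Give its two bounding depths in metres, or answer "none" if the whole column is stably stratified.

Evaluate Δρ/ρ₀ = −αΔT + βΔS across each adjacent pair:
  63–120 m: −αΔT+βΔS = −(1.5 × 10⁻⁴)(-0.8)+(7.5 × 10⁻⁴)(+0.10) = 1.9 × 10⁻⁴ → stable
  120–144 m: −αΔT+βΔS = −(1.5 × 10⁻⁴)(+0.2)+(7.5 × 10⁻⁴)(-1.10) = -8.6 × 10⁻⁴ → UNSTABLE
  144–169 m: −αΔT+βΔS = −(1.5 × 10⁻⁴)(+0.4)+(7.5 × 10⁻⁴)(+0.26) = 1.4 × 10⁻⁴ → stable
  169–185 m: −αΔT+βΔS = −(1.5 × 10⁻⁴)(-4.0)+(7.5 × 10⁻⁴)(-0.15) = 4.9 × 10⁻⁴ → stable
  185–251 m: −αΔT+βΔS = −(1.5 × 10⁻⁴)(-0.4)+(7.5 × 10⁻⁴)(+0.45) = 4.0 × 10⁻⁴ → stable
The 120–144 m interval has Δρ < 0: lighter water underlies denser water.

120–144 m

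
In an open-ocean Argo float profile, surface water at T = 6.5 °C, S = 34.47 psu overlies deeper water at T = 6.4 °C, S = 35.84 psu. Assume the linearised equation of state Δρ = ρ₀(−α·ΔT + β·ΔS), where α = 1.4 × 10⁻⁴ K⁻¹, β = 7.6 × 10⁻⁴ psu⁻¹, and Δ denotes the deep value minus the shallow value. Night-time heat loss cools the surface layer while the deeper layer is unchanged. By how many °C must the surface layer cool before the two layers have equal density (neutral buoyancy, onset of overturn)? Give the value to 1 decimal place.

Neutral buoyancy requires Δρ = 0, i.e. −α(T_deep − T_surf′) + β(S_deep − S_surf) = 0.
T_surf′ = T_deep − (β/α)·ΔS = 6.4 − (7.6 × 10⁻⁴/1.4 × 10⁻⁴)·(+1.37) = -1.037 °C.
Cooling required: 6.5 − (-1.037) = 7.537 °C.

7.5 °C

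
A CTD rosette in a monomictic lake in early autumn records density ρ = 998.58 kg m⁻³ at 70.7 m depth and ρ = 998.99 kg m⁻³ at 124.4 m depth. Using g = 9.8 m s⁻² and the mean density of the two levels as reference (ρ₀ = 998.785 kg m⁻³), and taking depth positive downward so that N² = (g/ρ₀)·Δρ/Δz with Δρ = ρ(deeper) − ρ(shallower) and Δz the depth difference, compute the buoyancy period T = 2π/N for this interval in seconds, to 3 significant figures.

726 s

Δρ = 998.99 − 998.58 = 0.41 kg m⁻³ over Δz = 124.4 − 70.7 = 53.7 m.
N² = (9.8/998.785) × (0.41/53.7) = 7.4914 × 10⁻⁵ s⁻².
N = √(7.4914 × 10⁻⁵) = 8.6553 × 10⁻³ rad s⁻¹, so T = 2π/N = 725.94 s ≈ 726 s.
N² > 0, so the interval is statically stable.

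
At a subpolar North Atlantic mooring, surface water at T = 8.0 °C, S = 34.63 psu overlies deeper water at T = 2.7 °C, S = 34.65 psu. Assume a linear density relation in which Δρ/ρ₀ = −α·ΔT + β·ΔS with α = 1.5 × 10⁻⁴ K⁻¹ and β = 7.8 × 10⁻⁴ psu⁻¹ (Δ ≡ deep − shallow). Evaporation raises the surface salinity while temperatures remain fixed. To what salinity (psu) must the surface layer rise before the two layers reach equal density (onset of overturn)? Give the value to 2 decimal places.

Neutral buoyancy requires −α(T_deep − T_surf) + β(S_deep − S_surf′) = 0.
S_surf′ = S_deep − (α/β)·ΔT = 34.65 − (1.5 × 10⁻⁴/7.8 × 10⁻⁴)·(-5.3) = 35.6692 psu.
Increase required: 35.6692 − 34.63 = 1.0392 psu.

35.67 psu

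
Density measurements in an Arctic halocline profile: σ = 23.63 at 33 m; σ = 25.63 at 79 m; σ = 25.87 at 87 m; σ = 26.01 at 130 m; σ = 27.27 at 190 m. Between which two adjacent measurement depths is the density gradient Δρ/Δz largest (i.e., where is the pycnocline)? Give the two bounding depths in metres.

Compute the density gradient over each adjacent pair:
  33–79 m: Δρ/Δz = 2.00/46 = 0.043 kg m⁻⁴
  79–87 m: Δρ/Δz = 0.24/8 = 0.030 kg m⁻⁴
  87–130 m: Δρ/Δz = 0.14/43 = 3.3 × 10⁻³ kg m⁻⁴
  130–190 m: Δρ/Δz = 1.26/60 = 0.021 kg m⁻⁴
The largest gradient is in the 33–79 m interval — the pycnocline.

33–79 m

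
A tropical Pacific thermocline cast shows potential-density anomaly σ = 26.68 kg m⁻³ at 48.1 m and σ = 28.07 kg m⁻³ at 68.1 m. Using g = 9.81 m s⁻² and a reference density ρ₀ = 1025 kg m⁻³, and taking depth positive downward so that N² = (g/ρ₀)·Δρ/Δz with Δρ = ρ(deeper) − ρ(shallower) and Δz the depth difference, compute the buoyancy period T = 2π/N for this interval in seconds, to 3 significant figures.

Δρ = 1028.07 − 1026.68 = 1.39 kg m⁻³ over Δz = 68.1 − 48.1 = 20 m.
N² = (9.81/1025) × (1.39/20) = 6.6517 × 10⁻⁴ s⁻².
N = √(6.6517 × 10⁻⁴) = 0.025791 rad s⁻¹, so T = 2π/N = 243.62 s ≈ 244 s.
Since Δρ > 0 the layer is stably stratified.

244 s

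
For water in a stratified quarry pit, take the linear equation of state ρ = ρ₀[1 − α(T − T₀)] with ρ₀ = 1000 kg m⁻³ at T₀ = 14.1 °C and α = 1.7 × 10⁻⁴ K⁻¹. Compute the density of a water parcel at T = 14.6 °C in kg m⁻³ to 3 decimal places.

T − T₀ = +0.5 K.
Bracket = 1 − α·(+0.5) = 1 + (-8.50 × 10⁻⁵) = 0.9999150.
ρ = 1000 × 0.9999150 = 999.915 kg m⁻³.

999.915 kg m⁻³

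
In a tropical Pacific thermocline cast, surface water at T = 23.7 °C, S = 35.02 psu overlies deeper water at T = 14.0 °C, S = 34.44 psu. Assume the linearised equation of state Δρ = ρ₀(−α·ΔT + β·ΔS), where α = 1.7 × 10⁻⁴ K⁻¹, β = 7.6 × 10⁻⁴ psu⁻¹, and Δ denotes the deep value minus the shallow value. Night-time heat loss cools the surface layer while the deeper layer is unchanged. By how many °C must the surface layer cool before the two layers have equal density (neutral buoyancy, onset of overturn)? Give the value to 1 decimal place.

7.1 °C

Neutral buoyancy requires Δρ = 0, i.e. −α(T_deep − T_surf′) + β(S_deep − S_surf) = 0.
T_surf′ = T_deep − (β/α)·ΔS = 14.0 − (7.6 × 10⁻⁴/1.7 × 10⁻⁴)·(-0.58) = 16.593 °C.
Cooling required: 23.7 − (16.593) = 7.107 °C.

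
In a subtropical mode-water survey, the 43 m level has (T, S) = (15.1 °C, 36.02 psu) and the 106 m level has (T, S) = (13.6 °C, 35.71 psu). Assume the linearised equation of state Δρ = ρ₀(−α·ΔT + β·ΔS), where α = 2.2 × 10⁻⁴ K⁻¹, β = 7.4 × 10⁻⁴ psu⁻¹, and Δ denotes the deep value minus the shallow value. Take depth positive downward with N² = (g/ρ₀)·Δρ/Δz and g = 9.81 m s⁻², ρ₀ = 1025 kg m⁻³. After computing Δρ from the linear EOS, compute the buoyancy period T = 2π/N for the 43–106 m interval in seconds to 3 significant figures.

1.59 × 10³ s

ΔT = -1.5 K, ΔS = -0.31 psu (deep − shallow).
Δρ/ρ₀ = −αΔT + βΔS = 3.30 × 10⁻⁴ − 2.294 × 10⁻⁴ = 1.006 × 10⁻⁴, so Δρ ≈ 0.1031 kg m⁻³.
N² = (g/ρ₀)·Δρ/Δz = g·(Δρ/ρ₀)/Δz = 9.81 × 1.006 × 10⁻⁴ / 63 = 1.5665 × 10⁻⁵ s⁻².
N = √(1.5665 × 10⁻⁵) = 3.9579 × 10⁻³ rad s⁻¹ → T = 2π/N = 1.5875 × 10³ s ≈ 1.59 × 10³ s.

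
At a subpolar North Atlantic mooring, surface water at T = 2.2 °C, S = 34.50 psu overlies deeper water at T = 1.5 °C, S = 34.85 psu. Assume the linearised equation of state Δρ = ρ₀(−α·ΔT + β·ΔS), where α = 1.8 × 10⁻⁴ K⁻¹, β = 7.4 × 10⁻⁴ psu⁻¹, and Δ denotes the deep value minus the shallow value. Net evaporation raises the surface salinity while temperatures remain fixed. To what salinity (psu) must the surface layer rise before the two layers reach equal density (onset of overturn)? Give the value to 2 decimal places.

Neutral buoyancy requires −α(T_deep − T_surf) + β(S_deep − S_surf′) = 0.
S_surf′ = S_deep − (α/β)·ΔT = 34.85 − (1.8 × 10⁻⁴/7.4 × 10⁻⁴)·(-0.7) = 35.0203 psu.
Increase required: 35.0203 − 34.50 = 0.5203 psu.

35.02 psu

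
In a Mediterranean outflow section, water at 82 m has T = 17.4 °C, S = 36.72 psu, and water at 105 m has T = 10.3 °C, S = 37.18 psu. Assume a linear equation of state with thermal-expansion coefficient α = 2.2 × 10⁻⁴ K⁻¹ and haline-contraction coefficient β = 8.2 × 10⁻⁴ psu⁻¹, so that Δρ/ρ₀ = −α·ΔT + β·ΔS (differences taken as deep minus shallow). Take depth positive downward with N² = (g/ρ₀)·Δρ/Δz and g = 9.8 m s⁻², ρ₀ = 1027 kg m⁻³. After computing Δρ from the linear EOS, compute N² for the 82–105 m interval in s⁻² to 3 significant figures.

8.26 × 10⁻⁴ s⁻²

ΔT = -7.1 K, ΔS = +0.46 psu (deep − shallow).
Δρ/ρ₀ = −αΔT + βΔS = 1.562 × 10⁻³ + 3.772 × 10⁻⁴ = 1.9392 × 10⁻³, so Δρ ≈ 1.992 kg m⁻³.
N² = (g/ρ₀)·Δρ/Δz = g·(Δρ/ρ₀)/Δz = 9.8 × 1.9392 × 10⁻³ / 23 = 8.2627 × 10⁻⁴ s⁻² ≈ 8.26 × 10⁻⁴ s⁻².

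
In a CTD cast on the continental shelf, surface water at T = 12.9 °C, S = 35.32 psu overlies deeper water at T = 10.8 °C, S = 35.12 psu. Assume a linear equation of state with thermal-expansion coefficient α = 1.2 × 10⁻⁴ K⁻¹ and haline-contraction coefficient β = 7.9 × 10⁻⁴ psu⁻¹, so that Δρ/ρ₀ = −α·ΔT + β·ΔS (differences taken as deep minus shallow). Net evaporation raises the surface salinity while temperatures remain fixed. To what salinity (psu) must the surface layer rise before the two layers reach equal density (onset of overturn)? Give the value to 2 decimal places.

Neutral buoyancy requires −α(T_deep − T_surf) + β(S_deep − S_surf′) = 0.
S_surf′ = S_deep − (α/β)·ΔT = 35.12 − (1.2 × 10⁻⁴/7.9 × 10⁻⁴)·(-2.1) = 35.4390 psu.
Increase required: 35.4390 − 35.32 = 0.1190 psu.

35.44 psu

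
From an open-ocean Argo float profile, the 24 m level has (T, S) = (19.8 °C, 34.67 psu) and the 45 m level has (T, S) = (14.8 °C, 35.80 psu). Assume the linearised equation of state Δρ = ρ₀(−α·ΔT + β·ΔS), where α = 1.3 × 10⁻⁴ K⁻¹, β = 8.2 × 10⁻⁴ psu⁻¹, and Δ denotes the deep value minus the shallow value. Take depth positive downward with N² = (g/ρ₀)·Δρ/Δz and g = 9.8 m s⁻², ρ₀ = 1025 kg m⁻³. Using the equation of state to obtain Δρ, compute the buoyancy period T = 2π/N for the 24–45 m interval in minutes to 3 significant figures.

ΔT = -5.0 K, ΔS = +1.13 psu (deep − shallow).
Δρ/ρ₀ = −αΔT + βΔS = 6.50 × 10⁻⁴ + 9.266 × 10⁻⁴ = 1.5766 × 10⁻³, so Δρ ≈ 1.616 kg m⁻³.
N² = (g/ρ₀)·Δρ/Δz = g·(Δρ/ρ₀)/Δz = 9.8 × 1.5766 × 10⁻³ / 21 = 7.3575 × 10⁻⁴ s⁻².
N = √(7.3575 × 10⁻⁴) = 0.027125 rad s⁻¹ → T = 2π/N = 231.64 s = 3.8607 min ≈ 3.86 min.

3.86 min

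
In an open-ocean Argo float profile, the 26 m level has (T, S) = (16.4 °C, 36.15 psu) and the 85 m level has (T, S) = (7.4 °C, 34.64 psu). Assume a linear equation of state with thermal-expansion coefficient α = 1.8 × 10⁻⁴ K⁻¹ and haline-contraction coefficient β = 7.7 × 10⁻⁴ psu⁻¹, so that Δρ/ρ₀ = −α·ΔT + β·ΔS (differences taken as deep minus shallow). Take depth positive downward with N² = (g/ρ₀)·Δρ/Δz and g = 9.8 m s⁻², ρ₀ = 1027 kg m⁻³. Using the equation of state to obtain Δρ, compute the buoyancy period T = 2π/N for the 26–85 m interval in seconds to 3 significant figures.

721 s

ΔT = -9.0 K, ΔS = -1.51 psu (deep − shallow).
Δρ/ρ₀ = −αΔT + βΔS = 1.62 × 10⁻³ − 1.1627 × 10⁻³ = 4.573 × 10⁻⁴, so Δρ ≈ 0.4696 kg m⁻³.
N² = (g/ρ₀)·Δρ/Δz = g·(Δρ/ρ₀)/Δz = 9.8 × 4.573 × 10⁻⁴ / 59 = 7.5958 × 10⁻⁵ s⁻².
N = √(7.5958 × 10⁻⁵) = 8.7154 × 10⁻³ rad s⁻¹ → T = 2π/N = 720.93 s ≈ 721 s.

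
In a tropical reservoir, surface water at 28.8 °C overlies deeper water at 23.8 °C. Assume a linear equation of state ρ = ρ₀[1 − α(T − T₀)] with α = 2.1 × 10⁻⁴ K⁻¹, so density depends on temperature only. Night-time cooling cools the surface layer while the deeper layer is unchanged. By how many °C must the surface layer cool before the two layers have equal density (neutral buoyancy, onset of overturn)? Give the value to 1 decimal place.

5.0 °C

With temperature the only control, equal density requires T_surf′ = T_deep.
T_surf′ = 23.8 °C.
Cooling required: 28.8 − 23.8 = 5.0 °C.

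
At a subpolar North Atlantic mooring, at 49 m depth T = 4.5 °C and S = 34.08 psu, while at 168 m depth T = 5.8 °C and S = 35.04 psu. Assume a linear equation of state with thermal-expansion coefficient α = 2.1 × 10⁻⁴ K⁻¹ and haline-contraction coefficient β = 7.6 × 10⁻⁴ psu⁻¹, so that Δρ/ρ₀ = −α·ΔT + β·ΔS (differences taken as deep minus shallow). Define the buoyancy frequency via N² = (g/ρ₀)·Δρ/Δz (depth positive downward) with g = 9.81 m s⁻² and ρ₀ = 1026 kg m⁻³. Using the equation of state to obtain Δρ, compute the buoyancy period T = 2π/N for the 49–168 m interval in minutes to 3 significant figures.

17.1 min

ΔT = +1.3 K, ΔS = +0.96 psu (deep − shallow).
Δρ/ρ₀ = −αΔT + βΔS = -2.73 × 10⁻⁴ + 7.296 × 10⁻⁴ = 4.566 × 10⁻⁴, so Δρ ≈ 0.4685 kg m⁻³.
N² = (g/ρ₀)·Δρ/Δz = g·(Δρ/ρ₀)/Δz = 9.81 × 4.566 × 10⁻⁴ / 119 = 3.7641 × 10⁻⁵ s⁻².
N = √(3.7641 × 10⁻⁵) = 6.1352 × 10⁻³ rad s⁻¹ → T = 2π/N = 1.0241 × 10³ s = 17.068 min ≈ 17.1 min.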